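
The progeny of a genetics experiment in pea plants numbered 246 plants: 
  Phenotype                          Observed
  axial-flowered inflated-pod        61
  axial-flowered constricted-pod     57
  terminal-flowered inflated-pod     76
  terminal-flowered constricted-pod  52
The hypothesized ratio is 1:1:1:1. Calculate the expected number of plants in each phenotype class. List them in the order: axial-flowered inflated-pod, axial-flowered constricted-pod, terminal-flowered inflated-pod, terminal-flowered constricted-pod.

Under the 1:1:1:1 hypothesis (Σ ratio = 4, N = 246):
  axial-flowered inflated-pod: 246 × 1/4 = 61.5
  axial-flowered constricted-pod: 246 × 1/4 = 61.5
  terminal-flowered inflated-pod: 246 × 1/4 = 61.5
  terminal-flowered constricted-pod: 246 × 1/4 = 61.5

61.5, 61.5, 61.5, 61.5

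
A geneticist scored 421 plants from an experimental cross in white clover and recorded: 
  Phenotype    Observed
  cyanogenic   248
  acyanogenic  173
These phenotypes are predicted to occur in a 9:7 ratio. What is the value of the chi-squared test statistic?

1.208

Under the 9:7 hypothesis (Σ ratio = 16, N = 421):
  cyanogenic: 421 × 9/16 = 236.8125
  acyanogenic: 421 × 7/16 = 184.1875
χ² = Σ (O − E)² / E
  cyanogenic: (248 − 236.8125)² / 236.8125 = 0.5285
  acyanogenic: (173 − 184.1875)² / 184.1875 = 0.6795
χ² = 0.5285 + 0.6795 = 1.208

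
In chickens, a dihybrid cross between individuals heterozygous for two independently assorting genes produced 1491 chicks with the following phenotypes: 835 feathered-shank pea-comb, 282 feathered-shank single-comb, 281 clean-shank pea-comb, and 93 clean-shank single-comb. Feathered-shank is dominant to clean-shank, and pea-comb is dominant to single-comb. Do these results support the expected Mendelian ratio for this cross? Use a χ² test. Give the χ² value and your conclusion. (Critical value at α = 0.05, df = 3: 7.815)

A dihybrid F₂ with independent assortment and complete dominance at both loci gives a 9:3:3:1 phenotypic ratio.
Total ratio parts = 16. Expected numbers out of 1491:
  feathered-shank pea-comb: 1491 × 9/16 = 838.6875
  feathered-shank single-comb: 1491 × 3/16 = 279.5625
  clean-shank pea-comb: 1491 × 3/16 = 279.5625
  clean-shank single-comb: 1491 × 1/16 = 93.1875
χ² = Σ (O − E)² / E
  feathered-shank pea-comb: (835 − 838.6875)² / 838.6875 = 0.0162
  feathered-shank single-comb: (282 − 279.5625)² / 279.5625 = 0.0213
  clean-shank pea-comb: (281 − 279.5625)² / 279.5625 = 0.0074
  clean-shank single-comb: (93 − 93.1875)² / 93.1875 = 0.0004
χ² = 0.0162 + 0.0213 + 0.0074 + 0.0004 = 0.0453 ≈ 0.045
Degrees of freedom = 4 − 1 = 3; critical value at α = 0.05 is 7.815.
Since 0.045 < 7.815, we fail to reject the null hypothesis — the data are consistent with the 9:3:3:1 ratio.

0.045; consistent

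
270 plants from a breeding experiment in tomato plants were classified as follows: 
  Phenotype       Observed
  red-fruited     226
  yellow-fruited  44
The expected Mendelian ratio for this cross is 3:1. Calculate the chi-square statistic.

10.909

The 3:1 ratio has 4 parts, so with N = 270 the expected counts are:
  red-fruited: 270 × 3/4 = 202.5
  yellow-fruited: 270 × 1/4 = 67.5
χ² = Σ (O − E)² / E
  red-fruited: (226 − 202.5)² / 202.5 = 2.7272
  yellow-fruited: (44 − 67.5)² / 67.5 = 8.1815
χ² = 2.7272 + 8.1815 = 10.9087 ≈ 10.909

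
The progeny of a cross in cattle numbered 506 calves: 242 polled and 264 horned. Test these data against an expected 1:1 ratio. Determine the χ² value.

Under the 1:1 hypothesis (Σ ratio = 2, N = 506):
  polled: 506 × 1/2 = 253
  horned: 506 × 1/2 = 253
χ² = Σ (O − E)² / E
  polled: (242 − 253)² / 253 = 0.4783
  horned: (264 − 253)² / 253 = 0.4783
χ² = 0.4783 + 0.4783 = 0.9566 ≈ 0.957

0.957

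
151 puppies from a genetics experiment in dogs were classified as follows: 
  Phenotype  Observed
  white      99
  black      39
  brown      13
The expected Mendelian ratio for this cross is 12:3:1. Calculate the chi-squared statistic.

7.172

Total ratio parts = 16. Expected numbers out of 151:
  white: 151 × 12/16 = 113.25
  black: 151 × 3/16 = 28.3125
  brown: 151 × 1/16 = 9.4375
χ² = Σ (O − E)² / E
  white: (99 − 113.25)² / 113.25 = 1.7930
  black: (39 − 28.3125)² / 28.3125 = 4.0344
  brown: (13 − 9.4375)² / 9.4375 = 1.3448
χ² = 1.7930 + 4.0344 + 1.3448 = 7.1722 ≈ 7.172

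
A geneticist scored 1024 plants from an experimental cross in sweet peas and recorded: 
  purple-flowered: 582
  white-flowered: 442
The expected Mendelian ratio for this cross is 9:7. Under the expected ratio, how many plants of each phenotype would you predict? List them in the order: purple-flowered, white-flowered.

576, 448

Expected counts for N = 1024 under a 9:7 ratio (total parts = 16):
  purple-flowered: 1024 × 9/16 = 576
  white-flowered: 1024 × 7/16 = 448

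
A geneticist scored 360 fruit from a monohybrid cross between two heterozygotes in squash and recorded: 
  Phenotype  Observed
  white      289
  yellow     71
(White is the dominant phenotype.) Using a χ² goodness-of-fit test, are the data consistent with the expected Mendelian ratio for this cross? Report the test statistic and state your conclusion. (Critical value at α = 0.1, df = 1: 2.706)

5.348; not consistent

For a monohybrid cross between heterozygotes with complete dominance, the expected phenotypic ratio is 3:1.
Under the 3:1 hypothesis (Σ ratio = 4, N = 360):
  white: 360 × 3/4 = 270
  yellow: 360 × 1/4 = 90
χ² = Σ (O − E)² / E
  white: (289 − 270)² / 270 = 1.3370
  yellow: (71 − 90)² / 90 = 4.0111
χ² = 1.3370 + 4.0111 = 5.3481 ≈ 5.348
Degrees of freedom = 2 − 1 = 1; critical value at α = 0.1 is 2.706.
Since 5.348 > 2.706, we reject the null hypothesis — the data do not fit the 3:1 ratio.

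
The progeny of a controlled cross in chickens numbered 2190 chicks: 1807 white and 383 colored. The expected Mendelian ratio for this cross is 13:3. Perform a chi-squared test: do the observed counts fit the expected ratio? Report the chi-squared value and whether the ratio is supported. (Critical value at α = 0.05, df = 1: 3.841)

The 13:3 ratio has 16 parts, so with N = 2190 the expected counts are:
  white: 2190 × 13/16 = 1779.375
  colored: 2190 × 3/16 = 410.625
χ² = Σ (O − E)² / E
  white: (1807 − 1779.375)² / 1779.375 = 0.4289
  colored: (383 − 410.625)² / 410.625 = 1.8585
χ² = 0.4289 + 1.8585 = 2.2874 ≈ 2.287
Degrees of freedom = 2 − 1 = 1; critical value at α = 0.05 is 3.841.
Since 2.287 < 3.841, we fail to reject the null hypothesis — the data are consistent with the 13:3 ratio.

2.287; consistent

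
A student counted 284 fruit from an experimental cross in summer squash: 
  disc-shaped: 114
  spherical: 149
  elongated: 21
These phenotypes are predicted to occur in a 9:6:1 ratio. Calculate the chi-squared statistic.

30.657

Under the 9:6:1 hypothesis (Σ ratio = 16, N = 284):
  disc-shaped: 284 × 9/16 = 159.75
  spherical: 284 × 6/16 = 106.5
  elongated: 284 × 1/16 = 17.75
χ² = Σ (O − E)² / E
  disc-shaped: (114 − 159.75)² / 159.75 = 13.1021
  spherical: (149 − 106.5)² / 106.5 = 16.9601
  elongated: (21 − 17.75)² / 17.75 = 0.5951
χ² = 13.1021 + 16.9601 + 0.5951 = 30.6573 ≈ 30.657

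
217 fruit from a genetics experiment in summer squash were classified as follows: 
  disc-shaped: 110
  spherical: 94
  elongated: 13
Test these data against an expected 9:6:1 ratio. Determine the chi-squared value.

Expected counts for N = 217 under a 9:6:1 ratio (total parts = 16):
  disc-shaped: 217 × 9/16 = 122.0625
  spherical: 217 × 6/16 = 81.375
  elongated: 217 × 1/16 = 13.5625
χ² = Σ (O − E)² / E
  disc-shaped: (110 − 122.0625)² / 122.0625 = 1.1920
  spherical: (94 − 81.375)² / 81.375 = 1.9587
  elongated: (13 − 13.5625)² / 13.5625 = 0.0233
χ² = 1.1920 + 1.9587 + 0.0233 = 3.174

3.174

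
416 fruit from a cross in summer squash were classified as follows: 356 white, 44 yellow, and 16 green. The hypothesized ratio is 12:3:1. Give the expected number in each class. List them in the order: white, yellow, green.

312, 78, 26

Expected counts for N = 416 under a 12:3:1 ratio (total parts = 16):
  white: 416 × 12/16 = 312
  yellow: 416 × 3/16 = 78
  green: 416 × 1/16 = 26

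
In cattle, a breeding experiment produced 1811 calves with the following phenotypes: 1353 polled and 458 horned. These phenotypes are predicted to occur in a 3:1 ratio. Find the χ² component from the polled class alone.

0.020

Expected counts for N = 1811 under a 3:1 ratio (total parts = 4):
  polled: 1811 × 3/4 = 1358.25
  horned: 1811 × 1/4 = 452.75
Contribution of polled: (1353 − 1358.25)² / 1358.25 = 0.0203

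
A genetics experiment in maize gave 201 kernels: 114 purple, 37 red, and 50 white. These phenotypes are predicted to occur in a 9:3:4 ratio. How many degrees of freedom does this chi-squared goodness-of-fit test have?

A goodness-of-fit test with 3 phenotype classes has df = 3 − 1 = 2.

2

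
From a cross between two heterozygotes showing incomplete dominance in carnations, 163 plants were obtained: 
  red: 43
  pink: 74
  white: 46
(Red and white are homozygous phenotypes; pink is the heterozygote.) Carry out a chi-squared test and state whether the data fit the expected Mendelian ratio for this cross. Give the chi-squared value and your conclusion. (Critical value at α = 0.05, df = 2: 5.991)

With incomplete dominance, a heterozygote × heterozygote cross gives a 1:2:1 phenotypic ratio.
Expected counts for N = 163 under a 1:2:1 ratio (total parts = 4):
  red: 163 × 1/4 = 40.75
  pink: 163 × 2/4 = 81.5
  white: 163 × 1/4 = 40.75
χ² = Σ (O − E)² / E
  red: (43 − 40.75)² / 40.75 = 0.1242
  pink: (74 − 81.5)² / 81.5 = 0.6902
  white: (46 − 40.75)² / 40.75 = 0.6764
χ² = 0.1242 + 0.6902 + 0.6764 = 1.4908 ≈ 1.491
Degrees of freedom = 3 − 1 = 2; critical value at α = 0.05 is 5.991.
Since 1.491 < 5.991, we fail to reject the null hypothesis — the data are consistent with the 1:2:1 ratio.

1.491; consistent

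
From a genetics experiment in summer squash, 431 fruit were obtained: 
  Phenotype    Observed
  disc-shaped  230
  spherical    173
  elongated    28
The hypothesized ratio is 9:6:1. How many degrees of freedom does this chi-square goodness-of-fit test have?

2

A goodness-of-fit test with 3 phenotype classes has df = 3 − 1 = 2.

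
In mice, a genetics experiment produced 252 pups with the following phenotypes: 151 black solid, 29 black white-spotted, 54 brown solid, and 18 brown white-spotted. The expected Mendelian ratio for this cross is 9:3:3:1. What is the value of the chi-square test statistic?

8.938

Under the 9:3:3:1 hypothesis (Σ ratio = 16, N = 252):
  black solid: 252 × 9/16 = 141.75
  black white-spotted: 252 × 3/16 = 47.25
  brown solid: 252 × 3/16 = 47.25
  brown white-spotted: 252 × 1/16 = 15.75
χ² = Σ (O − E)² / E
  black solid: (151 − 141.75)² / 141.75 = 0.6036
  black white-spotted: (29 − 47.25)² / 47.25 = 7.0489
  brown solid: (54 − 47.25)² / 47.25 = 0.9643
  brown white-spotted: (18 − 15.75)² / 15.75 = 0.3214
χ² = 0.6036 + 7.0489 + 0.9643 + 0.3214 = 8.9382 ≈ 8.938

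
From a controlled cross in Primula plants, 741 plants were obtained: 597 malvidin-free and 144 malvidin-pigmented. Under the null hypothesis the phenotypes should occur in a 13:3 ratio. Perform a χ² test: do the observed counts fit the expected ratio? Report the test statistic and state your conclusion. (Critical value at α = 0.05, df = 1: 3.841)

Expected counts for N = 741 under a 13:3 ratio (total parts = 16):
  malvidin-free: 741 × 13/16 = 602.0625
  malvidin-pigmented: 741 × 3/16 = 138.9375
χ² = Σ (O − E)² / E
  malvidin-free: (597 − 602.0625)² / 602.0625 = 0.0426
  malvidin-pigmented: (144 − 138.9375)² / 138.9375 = 0.1845
χ² = 0.0426 + 0.1845 = 0.2271 ≈ 0.227
Degrees of freedom = 2 − 1 = 1; critical value at α = 0.05 is 3.841.
Since 0.227 < 3.841, we fail to reject the null hypothesis — the data are consistent with the 13:3 ratio.

0.227; consistent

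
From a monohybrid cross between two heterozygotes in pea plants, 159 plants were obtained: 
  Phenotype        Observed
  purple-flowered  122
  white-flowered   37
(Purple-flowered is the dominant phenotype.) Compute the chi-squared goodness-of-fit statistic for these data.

For a monohybrid cross between heterozygotes with complete dominance, the expected phenotypic ratio is 3:1.
Under the 3:1 hypothesis (Σ ratio = 4, N = 159):
  purple-flowered: 159 × 3/4 = 119.25
  white-flowered: 159 × 1/4 = 39.75
χ² = Σ (O − E)² / E
  purple-flowered: (122 − 119.25)² / 119.25 = 0.0634
  white-flowered: (37 − 39.75)² / 39.75 = 0.1903
χ² = 0.0634 + 0.1903 = 0.2537 ≈ 0.254

0.254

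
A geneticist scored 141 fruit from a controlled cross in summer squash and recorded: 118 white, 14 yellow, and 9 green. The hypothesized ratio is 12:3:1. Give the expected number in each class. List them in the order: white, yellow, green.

105.75, 26.4375, 8.8125

Expected counts for N = 141 under a 12:3:1 ratio (total parts = 16):
  white: 141 × 12/16 = 105.75
  yellow: 141 × 3/16 = 26.4375
  green: 141 × 1/16 = 8.8125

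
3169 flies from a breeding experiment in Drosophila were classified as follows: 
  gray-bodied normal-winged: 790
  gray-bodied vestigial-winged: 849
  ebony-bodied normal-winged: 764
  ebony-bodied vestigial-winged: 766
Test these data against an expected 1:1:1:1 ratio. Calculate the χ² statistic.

Total ratio parts = 4. Expected numbers out of 3169:
  gray-bodied normal-winged: 3169 × 1/4 = 792.25
  gray-bodied vestigial-winged: 3169 × 1/4 = 792.25
  ebony-bodied normal-winged: 3169 × 1/4 = 792.25
  ebony-bodied vestigial-winged: 3169 × 1/4 = 792.25
χ² = Σ (O − E)² / E
  gray-bodied normal-winged: (790 − 792.25)² / 792.25 = 0.0064
  gray-bodied vestigial-winged: (849 − 792.25)² / 792.25 = 4.0651
  ebony-bodied normal-winged: (764 − 792.25)² / 792.25 = 1.0073
  ebony-bodied vestigial-winged: (766 − 792.25)² / 792.25 = 0.8698
χ² = 0.0064 + 4.0651 + 1.0073 + 0.8698 = 5.9486 ≈ 5.949

5.949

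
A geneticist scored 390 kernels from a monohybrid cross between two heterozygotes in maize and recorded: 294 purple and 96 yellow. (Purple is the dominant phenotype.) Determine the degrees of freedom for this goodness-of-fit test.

1

For a monohybrid cross between heterozygotes with complete dominance, the expected phenotypic ratio is 3:1.
A goodness-of-fit test with 2 phenotype classes has df = 2 − 1 = 1.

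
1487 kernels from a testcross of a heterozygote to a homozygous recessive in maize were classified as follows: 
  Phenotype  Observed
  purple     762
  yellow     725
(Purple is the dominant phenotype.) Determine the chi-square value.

A testcross of a heterozygote (Aa × aa) gives a 1:1 phenotypic ratio.
Under the 1:1 hypothesis (Σ ratio = 2, N = 1487):
  purple: 1487 × 1/2 = 743.5
  yellow: 1487 × 1/2 = 743.5
χ² = Σ (O − E)² / E
  purple: (762 − 743.5)² / 743.5 = 0.4603
  yellow: (725 − 743.5)² / 743.5 = 0.4603
χ² = 0.4603 + 0.4603 = 0.9206 ≈ 0.921

0.921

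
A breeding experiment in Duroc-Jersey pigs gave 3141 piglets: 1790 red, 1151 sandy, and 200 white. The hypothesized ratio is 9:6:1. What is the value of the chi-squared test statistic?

0.987

Total ratio parts = 16. Expected numbers out of 3141:
  red: 3141 × 9/16 = 1766.8125
  sandy: 3141 × 6/16 = 1177.875
  white: 3141 × 1/16 = 196.3125
χ² = Σ (O − E)² / E
  red: (1790 − 1766.8125)² / 1766.8125 = 0.3043
  sandy: (1151 − 1177.875)² / 1177.875 = 0.6132
  white: (200 − 196.3125)² / 196.3125 = 0.0693
χ² = 0.3043 + 0.6132 + 0.0693 = 0.9868 ≈ 0.987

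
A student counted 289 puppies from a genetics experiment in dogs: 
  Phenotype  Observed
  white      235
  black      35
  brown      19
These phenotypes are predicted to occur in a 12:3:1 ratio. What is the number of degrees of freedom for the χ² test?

2

A goodness-of-fit test with 3 phenotype classes has df = 3 − 1 = 2.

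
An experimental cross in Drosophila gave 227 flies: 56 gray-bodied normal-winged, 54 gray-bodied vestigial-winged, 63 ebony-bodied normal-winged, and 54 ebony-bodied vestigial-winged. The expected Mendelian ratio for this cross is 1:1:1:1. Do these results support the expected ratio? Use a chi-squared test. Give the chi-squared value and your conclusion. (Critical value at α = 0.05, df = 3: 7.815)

0.965; consistent

Under the 1:1:1:1 hypothesis (Σ ratio = 4, N = 227):
  gray-bodied normal-winged: 227 × 1/4 = 56.75
  gray-bodied vestigial-winged: 227 × 1/4 = 56.75
  ebony-bodied normal-winged: 227 × 1/4 = 56.75
  ebony-bodied vestigial-winged: 227 × 1/4 = 56.75
χ² = Σ (O − E)² / E
  gray-bodied normal-winged: (56 − 56.75)² / 56.75 = 0.0099
  gray-bodied vestigial-winged: (54 − 56.75)² / 56.75 = 0.1333
  ebony-bodied normal-winged: (63 − 56.75)² / 56.75 = 0.6883
  ebony-bodied vestigial-winged: (54 − 56.75)² / 56.75 = 0.1333
χ² = 0.0099 + 0.1333 + 0.6883 + 0.1333 = 0.9648 ≈ 0.965
Degrees of freedom = 4 − 1 = 3; critical value at α = 0.05 is 7.815.
Since 0.965 < 7.815, we fail to reject the null hypothesis — the data are consistent with the 1:1:1:1 ratio.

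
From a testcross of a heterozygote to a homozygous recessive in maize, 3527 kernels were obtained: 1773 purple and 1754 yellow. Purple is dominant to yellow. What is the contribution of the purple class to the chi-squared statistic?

A testcross of a heterozygote (Aa × aa) gives a 1:1 phenotypic ratio.
Under the 1:1 hypothesis (Σ ratio = 2, N = 3527):
  purple: 3527 × 1/2 = 1763.5
  yellow: 3527 × 1/2 = 1763.5
Contribution of purple: (1773 − 1763.5)² / 1763.5 = 0.0512

0.051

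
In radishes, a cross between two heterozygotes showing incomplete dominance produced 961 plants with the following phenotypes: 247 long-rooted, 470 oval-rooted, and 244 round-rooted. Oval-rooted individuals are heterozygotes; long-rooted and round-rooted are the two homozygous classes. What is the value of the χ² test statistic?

With incomplete dominance, a heterozygote × heterozygote cross gives a 1:2:1 phenotypic ratio.
The 1:2:1 ratio has 4 parts, so with N = 961 the expected counts are:
  long-rooted: 961 × 1/4 = 240.25
  oval-rooted: 961 × 2/4 = 480.5
  round-rooted: 961 × 1/4 = 240.25
χ² = Σ (O − E)² / E
  long-rooted: (247 − 240.25)² / 240.25 = 0.1896
  oval-rooted: (470 − 480.5)² / 480.5 = 0.2294
  round-rooted: (244 − 240.25)² / 240.25 = 0.0585
χ² = 0.1896 + 0.2294 + 0.0585 = 0.4775 ≈ 0.478

0.478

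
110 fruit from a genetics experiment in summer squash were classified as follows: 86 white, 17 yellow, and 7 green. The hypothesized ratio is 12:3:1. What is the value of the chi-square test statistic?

0.788

Expected counts for N = 110 under a 12:3:1 ratio (total parts = 16):
  white: 110 × 12/16 = 82.5
  yellow: 110 × 3/16 = 20.625
  green: 110 × 1/16 = 6.875
χ² = Σ (O − E)² / E
  white: (86 − 82.5)² / 82.5 = 0.1485
  yellow: (17 − 20.625)² / 20.625 = 0.6371
  green: (7 − 6.875)² / 6.875 = 0.0023
χ² = 0.1485 + 0.6371 + 0.0023 = 0.7879 ≈ 0.788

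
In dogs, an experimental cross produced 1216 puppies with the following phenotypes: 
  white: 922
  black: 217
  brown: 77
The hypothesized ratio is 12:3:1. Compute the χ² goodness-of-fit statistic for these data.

0.654

Expected counts for N = 1216 under a 12:3:1 ratio (total parts = 16):
  white: 1216 × 12/16 = 912
  black: 1216 × 3/16 = 228
  brown: 1216 × 1/16 = 76
χ² = Σ (O − E)² / E
  white: (922 − 912)² / 912 = 0.1096
  black: (217 − 228)² / 228 = 0.5307
  brown: (77 − 76)² / 76 = 0.0132
χ² = 0.1096 + 0.5307 + 0.0132 = 0.6535 ≈ 0.654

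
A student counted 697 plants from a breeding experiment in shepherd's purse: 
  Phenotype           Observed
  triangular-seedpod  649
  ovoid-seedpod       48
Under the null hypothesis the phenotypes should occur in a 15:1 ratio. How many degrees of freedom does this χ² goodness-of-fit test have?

A goodness-of-fit test with 2 phenotype classes has df = 2 − 1 = 1.

1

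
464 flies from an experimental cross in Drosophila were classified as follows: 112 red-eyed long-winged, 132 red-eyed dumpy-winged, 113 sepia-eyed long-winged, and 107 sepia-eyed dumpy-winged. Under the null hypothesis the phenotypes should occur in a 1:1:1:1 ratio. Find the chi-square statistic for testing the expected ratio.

3.121

Total ratio parts = 4. Expected numbers out of 464:
  red-eyed long-winged: 464 × 1/4 = 116
  red-eyed dumpy-winged: 464 × 1/4 = 116
  sepia-eyed long-winged: 464 × 1/4 = 116
  sepia-eyed dumpy-winged: 464 × 1/4 = 116
χ² = Σ (O − E)² / E
  red-eyed long-winged: (112 − 116)² / 116 = 0.1379
  red-eyed dumpy-winged: (132 − 116)² / 116 = 2.2069
  sepia-eyed long-winged: (113 − 116)² / 116 = 0.0776
  sepia-eyed dumpy-winged: (107 − 116)² / 116 = 0.6983
χ² = 0.1379 + 2.2069 + 0.0776 + 0.6983 = 3.1207 ≈ 3.121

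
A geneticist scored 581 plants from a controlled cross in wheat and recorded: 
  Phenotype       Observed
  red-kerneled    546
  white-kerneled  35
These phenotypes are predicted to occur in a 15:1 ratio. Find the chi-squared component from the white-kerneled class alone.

The 15:1 ratio has 16 parts, so with N = 581 the expected counts are:
  red-kerneled: 581 × 15/16 = 544.6875
  white-kerneled: 581 × 1/16 = 36.3125
Contribution of white-kerneled: (35 − 36.3125)² / 36.3125 = 0.0474

0.047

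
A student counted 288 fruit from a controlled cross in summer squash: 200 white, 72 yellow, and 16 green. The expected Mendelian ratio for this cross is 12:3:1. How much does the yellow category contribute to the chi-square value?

Total ratio parts = 16. Expected numbers out of 288:
  white: 288 × 12/16 = 216
  yellow: 288 × 3/16 = 54
  green: 288 × 1/16 = 18
Contribution of yellow: (72 − 54)² / 54 = 6.0000

6.000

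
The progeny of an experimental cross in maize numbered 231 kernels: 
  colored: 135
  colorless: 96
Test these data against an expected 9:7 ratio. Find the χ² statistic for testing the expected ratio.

0.451

Total ratio parts = 16. Expected numbers out of 231:
  colored: 231 × 9/16 = 129.9375
  colorless: 231 × 7/16 = 101.0625
χ² = Σ (O − E)² / E
  colored: (135 − 129.9375)² / 129.9375 = 0.1972
  colorless: (96 − 101.0625)² / 101.0625 = 0.2536
χ² = 0.1972 + 0.2536 = 0.4508 ≈ 0.451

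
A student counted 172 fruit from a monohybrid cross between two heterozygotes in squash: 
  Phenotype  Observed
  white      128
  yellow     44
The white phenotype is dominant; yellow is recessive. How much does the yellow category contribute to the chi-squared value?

For a monohybrid cross between heterozygotes with complete dominance, the expected phenotypic ratio is 3:1.
Under the 3:1 hypothesis (Σ ratio = 4, N = 172):
  white: 172 × 3/4 = 129
  yellow: 172 × 1/4 = 43
Contribution of yellow: (44 − 43)² / 43 = 0.0233

0.023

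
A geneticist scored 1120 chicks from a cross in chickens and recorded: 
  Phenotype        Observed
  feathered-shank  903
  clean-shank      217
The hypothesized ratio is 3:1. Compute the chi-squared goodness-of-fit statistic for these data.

18.900

Expected counts for N = 1120 under a 3:1 ratio (total parts = 4):
  feathered-shank: 1120 × 3/4 = 840
  clean-shank: 1120 × 1/4 = 280
χ² = Σ (O − E)² / E
  feathered-shank: (903 − 840)² / 840 = 4.7250
  clean-shank: (217 − 280)² / 280 = 14.1750
χ² = 4.7250 + 14.1750 = 18.900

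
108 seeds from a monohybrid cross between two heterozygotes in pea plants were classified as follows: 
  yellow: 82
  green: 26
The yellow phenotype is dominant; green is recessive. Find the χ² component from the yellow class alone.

For a monohybrid cross between heterozygotes with complete dominance, the expected phenotypic ratio is 3:1.
Expected counts for N = 108 under a 3:1 ratio (total parts = 4):
  yellow: 108 × 3/4 = 81
  green: 108 × 1/4 = 27
Contribution of yellow: (82 − 81)² / 81 = 0.0123

0.012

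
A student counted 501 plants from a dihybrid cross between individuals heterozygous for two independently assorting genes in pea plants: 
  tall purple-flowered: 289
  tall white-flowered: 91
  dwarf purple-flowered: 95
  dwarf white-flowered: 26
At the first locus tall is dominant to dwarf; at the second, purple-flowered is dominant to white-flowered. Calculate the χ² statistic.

1.189

A dihybrid F₂ with independent assortment and complete dominance at both loci gives a 9:3:3:1 phenotypic ratio.
Under the 9:3:3:1 hypothesis (Σ ratio = 16, N = 501):
  tall purple-flowered: 501 × 9/16 = 281.8125
  tall white-flowered: 501 × 3/16 = 93.9375
  dwarf purple-flowered: 501 × 3/16 = 93.9375
  dwarf white-flowered: 501 × 1/16 = 31.3125
χ² = Σ (O − E)² / E
  tall purple-flowered: (289 − 281.8125)² / 281.8125 = 0.1833
  tall white-flowered: (91 − 93.9375)² / 93.9375 = 0.0919
  dwarf purple-flowered: (95 − 93.9375)² / 93.9375 = 0.0120
  dwarf white-flowered: (26 − 31.3125)² / 31.3125 = 0.9013
χ² = 0.1833 + 0.0919 + 0.0120 + 0.9013 = 1.1885 ≈ 1.189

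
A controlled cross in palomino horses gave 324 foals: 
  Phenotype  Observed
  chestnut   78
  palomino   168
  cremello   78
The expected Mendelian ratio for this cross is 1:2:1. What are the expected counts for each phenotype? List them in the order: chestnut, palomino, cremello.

Expected counts for N = 324 under a 1:2:1 ratio (total parts = 4):
  chestnut: 324 × 1/4 = 81
  palomino: 324 × 2/4 = 162
  cremello: 324 × 1/4 = 81

81, 162, 81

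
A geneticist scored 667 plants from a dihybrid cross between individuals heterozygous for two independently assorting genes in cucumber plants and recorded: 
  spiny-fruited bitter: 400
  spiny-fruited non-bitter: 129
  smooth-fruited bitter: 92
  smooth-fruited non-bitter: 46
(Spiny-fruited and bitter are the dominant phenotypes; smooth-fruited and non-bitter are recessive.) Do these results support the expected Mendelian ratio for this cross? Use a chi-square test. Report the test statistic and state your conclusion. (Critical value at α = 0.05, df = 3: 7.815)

A dihybrid F₂ with independent assortment and complete dominance at both loci gives a 9:3:3:1 phenotypic ratio.
Total ratio parts = 16. Expected numbers out of 667:
  spiny-fruited bitter: 667 × 9/16 = 375.1875
  spiny-fruited non-bitter: 667 × 3/16 = 125.0625
  smooth-fruited bitter: 667 × 3/16 = 125.0625
  smooth-fruited non-bitter: 667 × 1/16 = 41.6875
χ² = Σ (O − E)² / E
  spiny-fruited bitter: (400 − 375.1875)² / 375.1875 = 1.6409
  spiny-fruited non-bitter: (129 − 125.0625)² / 125.0625 = 0.1240
  smooth-fruited bitter: (92 − 125.0625)² / 125.0625 = 8.7407
  smooth-fruited non-bitter: (46 − 41.6875)² / 41.6875 = 0.4461
χ² = 1.6409 + 0.1240 + 8.7407 + 0.4461 = 10.9517 ≈ 10.952
Degrees of freedom = 4 − 1 = 3; critical value at α = 0.05 is 7.815.
Since 10.952 > 7.815, we reject the null hypothesis — the data do not fit the 9:3:3:1 ratio.

10.952; not consistent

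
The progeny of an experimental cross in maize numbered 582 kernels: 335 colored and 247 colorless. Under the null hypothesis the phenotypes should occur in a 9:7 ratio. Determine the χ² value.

0.406

Under the 9:7 hypothesis (Σ ratio = 16, N = 582):
  colored: 582 × 9/16 = 327.375
  colorless: 582 × 7/16 = 254.625
χ² = Σ (O − E)² / E
  colored: (335 − 327.375)² / 327.375 = 0.1776
  colorless: (247 − 254.625)² / 254.625 = 0.2283
χ² = 0.1776 + 0.2283 = 0.4059 ≈ 0.406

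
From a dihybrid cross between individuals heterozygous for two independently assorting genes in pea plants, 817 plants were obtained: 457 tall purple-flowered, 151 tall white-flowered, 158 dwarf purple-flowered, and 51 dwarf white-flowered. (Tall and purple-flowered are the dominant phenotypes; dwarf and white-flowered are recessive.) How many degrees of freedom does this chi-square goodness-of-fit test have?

A dihybrid F₂ with independent assortment and complete dominance at both loci gives a 9:3:3:1 phenotypic ratio.
A goodness-of-fit test with 4 phenotype classes has df = 4 − 1 = 3.

3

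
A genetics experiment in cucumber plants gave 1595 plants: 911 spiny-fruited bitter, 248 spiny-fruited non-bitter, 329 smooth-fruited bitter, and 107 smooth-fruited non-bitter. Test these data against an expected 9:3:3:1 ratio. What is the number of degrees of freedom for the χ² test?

A goodness-of-fit test with 4 phenotype classes has df = 4 − 1 = 3.

3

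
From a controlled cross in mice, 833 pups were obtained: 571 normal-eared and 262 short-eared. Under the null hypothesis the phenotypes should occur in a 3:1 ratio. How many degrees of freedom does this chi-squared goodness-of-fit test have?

1

A goodness-of-fit test with 2 phenotype classes has df = 2 − 1 = 1.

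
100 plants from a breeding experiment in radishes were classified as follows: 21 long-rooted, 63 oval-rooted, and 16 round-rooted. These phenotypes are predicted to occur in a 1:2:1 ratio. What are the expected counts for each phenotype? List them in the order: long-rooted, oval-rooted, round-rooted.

25, 50, 25

Under the 1:2:1 hypothesis (Σ ratio = 4, N = 100):
  long-rooted: 100 × 1/4 = 25
  oval-rooted: 100 × 2/4 = 50
  round-rooted: 100 × 1/4 = 25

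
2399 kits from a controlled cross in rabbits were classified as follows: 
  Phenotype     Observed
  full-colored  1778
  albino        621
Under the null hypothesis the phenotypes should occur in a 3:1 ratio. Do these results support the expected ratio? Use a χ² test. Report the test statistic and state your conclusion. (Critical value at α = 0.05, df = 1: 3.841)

Under the 3:1 hypothesis (Σ ratio = 4, N = 2399):
  full-colored: 2399 × 3/4 = 1799.25
  albino: 2399 × 1/4 = 599.75
χ² = Σ (O − E)² / E
  full-colored: (1778 − 1799.25)² / 1799.25 = 0.2510
  albino: (621 − 599.75)² / 599.75 = 0.7529
χ² = 0.2510 + 0.7529 = 1.0039 ≈ 1.004
Degrees of freedom = 2 − 1 = 1; critical value at α = 0.05 is 3.841.
Since 1.004 < 3.841, we fail to reject the null hypothesis — the data are consistent with the 3:1 ratio.

1.004; consistent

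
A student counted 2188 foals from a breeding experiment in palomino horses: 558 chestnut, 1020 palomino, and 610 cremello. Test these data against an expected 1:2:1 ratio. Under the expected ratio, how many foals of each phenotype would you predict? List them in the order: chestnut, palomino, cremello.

Under the 1:2:1 hypothesis (Σ ratio = 4, N = 2188):
  chestnut: 2188 × 1/4 = 547
  palomino: 2188 × 2/4 = 1094
  cremello: 2188 × 1/4 = 547

547, 1094, 547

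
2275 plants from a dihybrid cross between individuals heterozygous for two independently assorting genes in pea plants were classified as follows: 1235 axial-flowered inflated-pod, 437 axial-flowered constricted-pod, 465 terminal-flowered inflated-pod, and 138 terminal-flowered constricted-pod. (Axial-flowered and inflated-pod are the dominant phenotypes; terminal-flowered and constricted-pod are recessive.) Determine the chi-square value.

A dihybrid F₂ with independent assortment and complete dominance at both loci gives a 9:3:3:1 phenotypic ratio.
Total ratio parts = 16. Expected numbers out of 2275:
  axial-flowered inflated-pod: 2275 × 9/16 = 1279.6875
  axial-flowered constricted-pod: 2275 × 3/16 = 426.5625
  terminal-flowered inflated-pod: 2275 × 3/16 = 426.5625
  terminal-flowered constricted-pod: 2275 × 1/16 = 142.1875
χ² = Σ (O − E)² / E
  axial-flowered inflated-pod: (1235 − 1279.6875)² / 1279.6875 = 1.5605
  axial-flowered constricted-pod: (437 − 426.5625)² / 426.5625 = 0.2554
  terminal-flowered inflated-pod: (465 − 426.5625)² / 426.5625 = 3.4636
  terminal-flowered constricted-pod: (138 − 142.1875)² / 142.1875 = 0.1233
χ² = 1.5605 + 0.2554 + 3.4636 + 0.1233 = 5.4028 ≈ 5.403

5.403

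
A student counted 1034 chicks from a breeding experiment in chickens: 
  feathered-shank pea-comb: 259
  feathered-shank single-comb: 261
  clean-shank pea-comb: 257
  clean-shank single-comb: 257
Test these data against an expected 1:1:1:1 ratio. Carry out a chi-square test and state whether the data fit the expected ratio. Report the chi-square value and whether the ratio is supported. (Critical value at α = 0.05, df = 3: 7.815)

0.043; consistent

Total ratio parts = 4. Expected numbers out of 1034:
  feathered-shank pea-comb: 1034 × 1/4 = 258.5
  feathered-shank single-comb: 1034 × 1/4 = 258.5
  clean-shank pea-comb: 1034 × 1/4 = 258.5
  clean-shank single-comb: 1034 × 1/4 = 258.5
χ² = Σ (O − E)² / E
  feathered-shank pea-comb: (259 − 258.5)² / 258.5 = 0.0010
  feathered-shank single-comb: (261 − 258.5)² / 258.5 = 0.0242
  clean-shank pea-comb: (257 − 258.5)² / 258.5 = 0.0087
  clean-shank single-comb: (257 − 258.5)² / 258.5 = 0.0087
χ² = 0.0010 + 0.0242 + 0.0087 + 0.0087 = 0.0426 ≈ 0.043
Degrees of freedom = 4 − 1 = 3; critical value at α = 0.05 is 7.815.
Since 0.043 < 7.815, we fail to reject the null hypothesis — the data are consistent with the 1:1:1:1 ratio.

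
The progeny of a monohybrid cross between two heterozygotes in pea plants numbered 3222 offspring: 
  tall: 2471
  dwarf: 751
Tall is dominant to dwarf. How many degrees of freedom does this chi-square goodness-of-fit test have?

1

For a monohybrid cross between heterozygotes with complete dominance, the expected phenotypic ratio is 3:1.
A goodness-of-fit test with 2 phenotype classes has df = 2 − 1 = 1.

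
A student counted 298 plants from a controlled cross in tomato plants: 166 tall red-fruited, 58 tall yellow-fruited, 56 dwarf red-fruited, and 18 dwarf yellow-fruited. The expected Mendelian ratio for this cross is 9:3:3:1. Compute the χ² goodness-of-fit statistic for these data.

0.118

Under the 9:3:3:1 hypothesis (Σ ratio = 16, N = 298):
  tall red-fruited: 298 × 9/16 = 167.625
  tall yellow-fruited: 298 × 3/16 = 55.875
  dwarf red-fruited: 298 × 3/16 = 55.875
  dwarf yellow-fruited: 298 × 1/16 = 18.625
χ² = Σ (O − E)² / E
  tall red-fruited: (166 − 167.625)² / 167.625 = 0.0158
  tall yellow-fruited: (58 − 55.875)² / 55.875 = 0.0808
  dwarf red-fruited: (56 − 55.875)² / 55.875 = 0.0003
  dwarf yellow-fruited: (18 − 18.625)² / 18.625 = 0.0210
χ² = 0.0158 + 0.0808 + 0.0003 + 0.0210 = 0.1179 ≈ 0.118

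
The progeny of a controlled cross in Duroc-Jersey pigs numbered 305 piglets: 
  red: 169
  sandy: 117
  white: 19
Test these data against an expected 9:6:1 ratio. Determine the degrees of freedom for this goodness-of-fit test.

A goodness-of-fit test with 3 phenotype classes has df = 3 − 1 = 2.

2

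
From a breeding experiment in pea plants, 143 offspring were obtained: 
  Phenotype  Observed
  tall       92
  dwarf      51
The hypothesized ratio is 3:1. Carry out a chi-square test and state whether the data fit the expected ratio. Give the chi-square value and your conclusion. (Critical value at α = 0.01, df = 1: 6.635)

Under the 3:1 hypothesis (Σ ratio = 4, N = 143):
  tall: 143 × 3/4 = 107.25
  dwarf: 143 × 1/4 = 35.75
χ² = Σ (O − E)² / E
  tall: (92 − 107.25)² / 107.25 = 2.1684
  dwarf: (51 − 35.75)² / 35.75 = 6.5052
χ² = 2.1684 + 6.5052 = 8.6736 ≈ 8.674
Degrees of freedom = 2 − 1 = 1; critical value at α = 0.01 is 6.635.
Since 8.674 > 6.635, we reject the null hypothesis — the data do not fit the 3:1 ratio.

8.674; not consistent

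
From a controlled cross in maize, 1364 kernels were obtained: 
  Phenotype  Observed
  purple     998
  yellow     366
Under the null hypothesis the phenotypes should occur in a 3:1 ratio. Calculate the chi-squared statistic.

The 3:1 ratio has 4 parts, so with N = 1364 the expected counts are:
  purple: 1364 × 3/4 = 1023
  yellow: 1364 × 1/4 = 341
χ² = Σ (O − E)² / E
  purple: (998 − 1023)² / 1023 = 0.6109
  yellow: (366 − 341)² / 341 = 1.8328
χ² = 0.6109 + 1.8328 = 2.4437 ≈ 2.444

2.444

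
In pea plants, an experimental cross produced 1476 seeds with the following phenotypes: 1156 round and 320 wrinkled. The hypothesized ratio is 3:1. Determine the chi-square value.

Total ratio parts = 4. Expected numbers out of 1476:
  round: 1476 × 3/4 = 1107
  wrinkled: 1476 × 1/4 = 369
χ² = Σ (O − E)² / E
  round: (1156 − 1107)² / 1107 = 2.1689
  wrinkled: (320 − 369)² / 369 = 6.5068
χ² = 2.1689 + 6.5068 = 8.6757 ≈ 8.676

8.676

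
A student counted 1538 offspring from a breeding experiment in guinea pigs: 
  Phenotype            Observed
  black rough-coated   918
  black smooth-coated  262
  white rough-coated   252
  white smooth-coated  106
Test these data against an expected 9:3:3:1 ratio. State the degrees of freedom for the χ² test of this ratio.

A goodness-of-fit test with 4 phenotype classes has df = 4 − 1 = 3.

3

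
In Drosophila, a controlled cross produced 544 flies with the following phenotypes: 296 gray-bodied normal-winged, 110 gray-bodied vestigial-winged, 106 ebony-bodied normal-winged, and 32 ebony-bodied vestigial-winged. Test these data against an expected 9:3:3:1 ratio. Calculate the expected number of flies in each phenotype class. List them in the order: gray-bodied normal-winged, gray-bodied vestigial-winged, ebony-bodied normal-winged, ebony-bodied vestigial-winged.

306, 102, 102, 34

Under the 9:3:3:1 hypothesis (Σ ratio = 16, N = 544):
  gray-bodied normal-winged: 544 × 9/16 = 306
  gray-bodied vestigial-winged: 544 × 3/16 = 102
  ebony-bodied normal-winged: 544 × 3/16 = 102
  ebony-bodied vestigial-winged: 544 × 1/16 = 34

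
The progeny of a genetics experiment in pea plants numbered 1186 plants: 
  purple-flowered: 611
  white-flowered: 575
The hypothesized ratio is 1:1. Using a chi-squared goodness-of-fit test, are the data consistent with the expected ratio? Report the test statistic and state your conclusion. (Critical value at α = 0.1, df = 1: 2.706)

1.093; consistent

Total ratio parts = 2. Expected numbers out of 1186:
  purple-flowered: 1186 × 1/2 = 593
  white-flowered: 1186 × 1/2 = 593
χ² = Σ (O − E)² / E
  purple-flowered: (611 − 593)² / 593 = 0.5464
  white-flowered: (575 − 593)² / 593 = 0.5464
χ² = 0.5464 + 0.5464 = 1.0928 ≈ 1.093
Degrees of freedom = 2 − 1 = 1; critical value at α = 0.1 is 2.706.
Since 1.093 < 2.706, we fail to reject the null hypothesis — the data are consistent with the 1:1 ratio.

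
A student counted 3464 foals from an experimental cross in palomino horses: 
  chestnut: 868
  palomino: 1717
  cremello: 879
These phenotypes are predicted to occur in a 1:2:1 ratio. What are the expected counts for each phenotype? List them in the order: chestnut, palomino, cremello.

866, 1732, 866

Total ratio parts = 4. Expected numbers out of 3464:
  chestnut: 3464 × 1/4 = 866
  palomino: 3464 × 2/4 = 1732
  cremello: 3464 × 1/4 = 866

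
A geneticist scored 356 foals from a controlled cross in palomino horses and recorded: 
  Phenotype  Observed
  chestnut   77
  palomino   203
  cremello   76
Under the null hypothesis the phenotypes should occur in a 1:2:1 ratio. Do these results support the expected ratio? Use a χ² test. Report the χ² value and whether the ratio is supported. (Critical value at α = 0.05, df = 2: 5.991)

7.028; not consistent

The 1:2:1 ratio has 4 parts, so with N = 356 the expected counts are:
  chestnut: 356 × 1/4 = 89
  palomino: 356 × 2/4 = 178
  cremello: 356 × 1/4 = 89
χ² = Σ (O − E)² / E
  chestnut: (77 − 89)² / 89 = 1.6180
  palomino: (203 − 178)² / 178 = 3.5112
  cremello: (76 − 89)² / 89 = 1.8989
χ² = 1.6180 + 3.5112 + 1.8989 = 7.0281 ≈ 7.028
Degrees of freedom = 3 − 1 = 2; critical value at α = 0.05 is 5.991.
Since 7.028 > 5.991, we reject the null hypothesis — the data do not fit the 1:2:1 ratio.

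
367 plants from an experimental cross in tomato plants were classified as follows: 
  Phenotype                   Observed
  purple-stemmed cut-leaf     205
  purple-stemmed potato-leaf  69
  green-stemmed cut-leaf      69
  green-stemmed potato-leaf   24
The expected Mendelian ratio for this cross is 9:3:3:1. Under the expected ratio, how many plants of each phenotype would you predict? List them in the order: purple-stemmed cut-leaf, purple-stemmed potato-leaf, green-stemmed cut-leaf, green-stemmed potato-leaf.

Under the 9:3:3:1 hypothesis (Σ ratio = 16, N = 367):
  purple-stemmed cut-leaf: 367 × 9/16 = 206.4375
  purple-stemmed potato-leaf: 367 × 3/16 = 68.8125
  green-stemmed cut-leaf: 367 × 3/16 = 68.8125
  green-stemmed potato-leaf: 367 × 1/16 = 22.9375

206.4375, 68.8125, 68.8125, 22.9375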